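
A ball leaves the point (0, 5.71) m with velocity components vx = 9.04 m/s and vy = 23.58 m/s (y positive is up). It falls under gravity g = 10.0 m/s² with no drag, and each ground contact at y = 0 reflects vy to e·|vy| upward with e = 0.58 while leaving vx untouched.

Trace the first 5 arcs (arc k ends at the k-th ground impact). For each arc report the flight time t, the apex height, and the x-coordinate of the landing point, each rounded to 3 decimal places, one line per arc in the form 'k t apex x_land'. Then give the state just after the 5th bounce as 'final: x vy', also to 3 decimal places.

Arc 1: start y=5.710, vy=23.580 → t=4.947, apex=33.511, x_land=44.720, impact vy=-25.889
  bounce: vy ← 0.58·25.889 = 15.015
Arc 2: start y=0.000, vy=15.015 → t=3.003, apex=11.273, x_land=71.867, impact vy=-15.015
  bounce: vy ← 0.58·15.015 = 8.709
Arc 3: start y=0.000, vy=8.709 → t=1.742, apex=3.792, x_land=87.613, impact vy=-8.709
  bounce: vy ← 0.58·8.709 = 5.051
Arc 4: start y=0.000, vy=5.051 → t=1.010, apex=1.276, x_land=96.746, impact vy=-5.051
  bounce: vy ← 0.58·5.051 = 2.930
Arc 5: start y=0.000, vy=2.930 → t=0.586, apex=0.429, x_land=102.042, impact vy=-2.930
  bounce: vy ← 0.58·2.930 = 1.699

1 4.947 33.511 44.720
2 3.003 11.273 71.867
3 1.742 3.792 87.613
4 1.010 1.276 96.746
5 0.586 0.429 102.042
final: 102.042 1.699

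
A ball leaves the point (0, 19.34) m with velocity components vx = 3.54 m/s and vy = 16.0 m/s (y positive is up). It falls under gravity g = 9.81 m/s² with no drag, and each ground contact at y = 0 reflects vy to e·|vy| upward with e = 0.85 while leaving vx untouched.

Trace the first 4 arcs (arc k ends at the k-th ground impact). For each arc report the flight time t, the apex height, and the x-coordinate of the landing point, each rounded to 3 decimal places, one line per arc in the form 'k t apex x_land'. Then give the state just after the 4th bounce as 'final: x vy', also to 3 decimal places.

Arc 1: start y=19.340, vy=16.000 → t=4.201, apex=32.388, x_land=14.870, impact vy=-25.208
  bounce: vy ← 0.85·25.208 = 21.427
Arc 2: start y=0.000, vy=21.427 → t=4.368, apex=23.400, x_land=30.334, impact vy=-21.427
  bounce: vy ← 0.85·21.427 = 18.213
Arc 3: start y=0.000, vy=18.213 → t=3.713, apex=16.907, x_land=43.479, impact vy=-18.213
  bounce: vy ← 0.85·18.213 = 15.481
Arc 4: start y=0.000, vy=15.481 → t=3.156, apex=12.215, x_land=54.652, impact vy=-15.481
  bounce: vy ← 0.85·15.481 = 13.159

1 4.201 32.388 14.870
2 4.368 23.400 30.334
3 3.713 16.907 43.479
4 3.156 12.215 54.652
final: 54.652 13.159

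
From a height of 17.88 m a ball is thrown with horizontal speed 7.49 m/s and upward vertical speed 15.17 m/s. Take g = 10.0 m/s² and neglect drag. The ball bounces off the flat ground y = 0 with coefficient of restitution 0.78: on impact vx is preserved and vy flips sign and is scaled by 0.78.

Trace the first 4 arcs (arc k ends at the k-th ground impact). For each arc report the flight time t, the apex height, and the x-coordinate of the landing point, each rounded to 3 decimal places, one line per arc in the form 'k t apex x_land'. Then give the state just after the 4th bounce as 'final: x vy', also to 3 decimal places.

1 3.941 29.386 29.520
2 3.782 17.879 57.847
3 2.950 10.877 79.942
4 2.301 6.618 97.176
final: 97.176 8.974

Arc 1: start y=17.880, vy=15.170 → t=3.941, apex=29.386, x_land=29.520, impact vy=-24.243
  bounce: vy ← 0.78·24.243 = 18.910
Arc 2: start y=0.000, vy=18.910 → t=3.782, apex=17.879, x_land=57.847, impact vy=-18.910
  bounce: vy ← 0.78·18.910 = 14.750
Arc 3: start y=0.000, vy=14.750 → t=2.950, apex=10.877, x_land=79.942, impact vy=-14.750
  bounce: vy ← 0.78·14.750 = 11.505
Arc 4: start y=0.000, vy=11.505 → t=2.301, apex=6.618, x_land=97.176, impact vy=-11.505
  bounce: vy ← 0.78·11.505 = 8.974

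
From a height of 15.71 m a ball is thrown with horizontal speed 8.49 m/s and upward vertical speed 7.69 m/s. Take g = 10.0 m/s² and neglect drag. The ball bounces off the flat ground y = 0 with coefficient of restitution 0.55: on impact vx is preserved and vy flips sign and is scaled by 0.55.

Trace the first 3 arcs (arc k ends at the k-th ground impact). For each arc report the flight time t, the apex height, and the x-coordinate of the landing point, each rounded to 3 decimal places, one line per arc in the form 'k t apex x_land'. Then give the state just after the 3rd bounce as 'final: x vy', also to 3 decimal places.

Arc 1: start y=15.710, vy=7.690 → t=2.701, apex=18.667, x_land=22.933, impact vy=-19.322
  bounce: vy ← 0.55·19.322 = 10.627
Arc 2: start y=0.000, vy=10.627 → t=2.125, apex=5.647, x_land=40.978, impact vy=-10.627
  bounce: vy ← 0.55·10.627 = 5.845
Arc 3: start y=0.000, vy=5.845 → t=1.169, apex=1.708, x_land=50.902, impact vy=-5.845
  bounce: vy ← 0.55·5.845 = 3.215

1 2.701 18.667 22.933
2 2.125 5.647 40.978
3 1.169 1.708 50.902
final: 50.902 3.215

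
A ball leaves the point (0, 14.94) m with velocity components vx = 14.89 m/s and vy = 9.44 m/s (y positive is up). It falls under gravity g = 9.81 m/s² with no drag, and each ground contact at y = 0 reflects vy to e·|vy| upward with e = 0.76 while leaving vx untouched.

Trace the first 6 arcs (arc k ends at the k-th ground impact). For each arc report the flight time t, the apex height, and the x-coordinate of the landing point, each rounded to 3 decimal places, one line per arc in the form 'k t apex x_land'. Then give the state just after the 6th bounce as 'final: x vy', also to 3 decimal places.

1 2.955 19.482 44.003
2 3.029 11.253 89.110
3 2.302 6.500 123.390
4 1.750 3.754 149.443
5 1.330 2.168 169.244
6 1.011 1.252 184.292
final: 184.292 3.767

Arc 1: start y=14.940, vy=9.440 → t=2.955, apex=19.482, x_land=44.003, impact vy=-19.551
  bounce: vy ← 0.76·19.551 = 14.859
Arc 2: start y=0.000, vy=14.859 → t=3.029, apex=11.253, x_land=89.110, impact vy=-14.859
  bounce: vy ← 0.76·14.859 = 11.293
Arc 3: start y=0.000, vy=11.293 → t=2.302, apex=6.500, x_land=123.390, impact vy=-11.293
  bounce: vy ← 0.76·11.293 = 8.582
Arc 4: start y=0.000, vy=8.582 → t=1.750, apex=3.754, x_land=149.443, impact vy=-8.582
  bounce: vy ← 0.76·8.582 = 6.523
Arc 5: start y=0.000, vy=6.523 → t=1.330, apex=2.168, x_land=169.244, impact vy=-6.523
  bounce: vy ← 0.76·6.523 = 4.957
Arc 6: start y=0.000, vy=4.957 → t=1.011, apex=1.252, x_land=184.292, impact vy=-4.957
  bounce: vy ← 0.76·4.957 = 3.767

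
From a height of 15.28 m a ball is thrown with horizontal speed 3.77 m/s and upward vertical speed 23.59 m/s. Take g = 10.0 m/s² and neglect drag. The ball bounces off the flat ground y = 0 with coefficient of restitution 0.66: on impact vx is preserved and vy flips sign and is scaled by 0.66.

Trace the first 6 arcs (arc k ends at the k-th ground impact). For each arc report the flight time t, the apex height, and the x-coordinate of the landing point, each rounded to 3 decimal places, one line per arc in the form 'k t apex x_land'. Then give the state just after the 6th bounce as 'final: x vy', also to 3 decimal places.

Arc 1: start y=15.280, vy=23.590 → t=5.295, apex=43.104, x_land=19.963, impact vy=-29.361
  bounce: vy ← 0.66·29.361 = 19.378
Arc 2: start y=0.000, vy=19.378 → t=3.876, apex=18.776, x_land=34.574, impact vy=-19.378
  bounce: vy ← 0.66·19.378 = 12.790
Arc 3: start y=0.000, vy=12.790 → t=2.558, apex=8.179, x_land=44.218, impact vy=-12.790
  bounce: vy ← 0.66·12.790 = 8.441
Arc 4: start y=0.000, vy=8.441 → t=1.688, apex=3.563, x_land=50.582, impact vy=-8.441
  bounce: vy ← 0.66·8.441 = 5.571
Arc 5: start y=0.000, vy=5.571 → t=1.114, apex=1.552, x_land=54.783, impact vy=-5.571
  bounce: vy ← 0.66·5.571 = 3.677
Arc 6: start y=0.000, vy=3.677 → t=0.735, apex=0.676, x_land=57.555, impact vy=-3.677
  bounce: vy ← 0.66·3.677 = 2.427

1 5.295 43.104 19.963
2 3.876 18.776 34.574
3 2.558 8.179 44.218
4 1.688 3.563 50.582
5 1.114 1.552 54.783
6 0.735 0.676 57.555
final: 57.555 2.427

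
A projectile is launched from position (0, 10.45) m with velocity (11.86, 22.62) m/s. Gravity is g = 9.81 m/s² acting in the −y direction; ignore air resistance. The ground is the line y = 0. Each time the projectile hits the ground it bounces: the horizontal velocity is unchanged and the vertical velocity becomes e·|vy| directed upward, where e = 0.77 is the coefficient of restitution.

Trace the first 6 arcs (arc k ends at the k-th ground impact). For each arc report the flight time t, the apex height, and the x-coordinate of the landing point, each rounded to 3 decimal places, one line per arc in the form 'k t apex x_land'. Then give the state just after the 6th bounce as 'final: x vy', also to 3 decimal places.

Arc 1: start y=10.450, vy=22.620 → t=5.035, apex=36.529, x_land=59.712, impact vy=-26.771
  bounce: vy ← 0.77·26.771 = 20.614
Arc 2: start y=0.000, vy=20.614 → t=4.203, apex=21.658, x_land=109.555, impact vy=-20.614
  bounce: vy ← 0.77·20.614 = 15.873
Arc 3: start y=0.000, vy=15.873 → t=3.236, apex=12.841, x_land=147.934, impact vy=-15.873
  bounce: vy ← 0.77·15.873 = 12.222
Arc 4: start y=0.000, vy=12.222 → t=2.492, apex=7.613, x_land=177.486, impact vy=-12.222
  bounce: vy ← 0.77·12.222 = 9.411
Arc 5: start y=0.000, vy=9.411 → t=1.919, apex=4.514, x_land=200.241, impact vy=-9.411
  bounce: vy ← 0.77·9.411 = 7.246
Arc 6: start y=0.000, vy=7.246 → t=1.477, apex=2.676, x_land=217.762, impact vy=-7.246
  bounce: vy ← 0.77·7.246 = 5.580

1 5.035 36.529 59.712
2 4.203 21.658 109.555
3 3.236 12.841 147.934
4 2.492 7.613 177.486
5 1.919 4.514 200.241
6 1.477 2.676 217.762
final: 217.762 5.580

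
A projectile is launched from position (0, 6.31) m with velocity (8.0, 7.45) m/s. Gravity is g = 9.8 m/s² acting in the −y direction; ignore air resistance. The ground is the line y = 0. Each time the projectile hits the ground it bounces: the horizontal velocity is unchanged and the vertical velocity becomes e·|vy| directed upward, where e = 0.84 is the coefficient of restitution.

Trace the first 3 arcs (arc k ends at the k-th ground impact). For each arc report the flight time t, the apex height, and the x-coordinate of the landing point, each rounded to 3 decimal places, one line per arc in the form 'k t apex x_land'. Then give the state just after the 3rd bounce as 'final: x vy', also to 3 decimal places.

1 2.126 9.142 17.009
2 2.295 6.450 35.366
3 1.928 4.551 50.787
final: 50.787 7.934

Arc 1: start y=6.310, vy=7.450 → t=2.126, apex=9.142, x_land=17.009, impact vy=-13.386
  bounce: vy ← 0.84·13.386 = 11.244
Arc 2: start y=0.000, vy=11.244 → t=2.295, apex=6.450, x_land=35.366, impact vy=-11.244
  bounce: vy ← 0.84·11.244 = 9.445
Arc 3: start y=0.000, vy=9.445 → t=1.928, apex=4.551, x_land=50.787, impact vy=-9.445
  bounce: vy ← 0.84·9.445 = 7.934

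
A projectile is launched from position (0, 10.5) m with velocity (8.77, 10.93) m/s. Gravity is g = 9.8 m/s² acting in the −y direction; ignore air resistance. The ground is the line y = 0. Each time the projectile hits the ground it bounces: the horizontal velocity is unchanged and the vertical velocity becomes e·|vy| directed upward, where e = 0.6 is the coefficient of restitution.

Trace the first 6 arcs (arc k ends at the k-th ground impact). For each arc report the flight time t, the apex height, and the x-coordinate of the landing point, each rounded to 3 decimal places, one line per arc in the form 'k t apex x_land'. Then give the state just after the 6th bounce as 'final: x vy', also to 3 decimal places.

Arc 1: start y=10.500, vy=10.930 → t=2.956, apex=16.595, x_land=25.921, impact vy=-18.035
  bounce: vy ← 0.6·18.035 = 10.821
Arc 2: start y=0.000, vy=10.821 → t=2.208, apex=5.974, x_land=45.288, impact vy=-10.821
  bounce: vy ← 0.6·10.821 = 6.493
Arc 3: start y=0.000, vy=6.493 → t=1.325, apex=2.151, x_land=56.909, impact vy=-6.493
  bounce: vy ← 0.6·6.493 = 3.896
Arc 4: start y=0.000, vy=3.896 → t=0.795, apex=0.774, x_land=63.881, impact vy=-3.896
  bounce: vy ← 0.6·3.896 = 2.337
Arc 5: start y=0.000, vy=2.337 → t=0.477, apex=0.279, x_land=68.064, impact vy=-2.337
  bounce: vy ← 0.6·2.337 = 1.402
Arc 6: start y=0.000, vy=1.402 → t=0.286, apex=0.100, x_land=70.574, impact vy=-1.402
  bounce: vy ← 0.6·1.402 = 0.841

1 2.956 16.595 25.921
2 2.208 5.974 45.288
3 1.325 2.151 56.909
4 0.795 0.774 63.881
5 0.477 0.279 68.064
6 0.286 0.100 70.574
final: 70.574 0.841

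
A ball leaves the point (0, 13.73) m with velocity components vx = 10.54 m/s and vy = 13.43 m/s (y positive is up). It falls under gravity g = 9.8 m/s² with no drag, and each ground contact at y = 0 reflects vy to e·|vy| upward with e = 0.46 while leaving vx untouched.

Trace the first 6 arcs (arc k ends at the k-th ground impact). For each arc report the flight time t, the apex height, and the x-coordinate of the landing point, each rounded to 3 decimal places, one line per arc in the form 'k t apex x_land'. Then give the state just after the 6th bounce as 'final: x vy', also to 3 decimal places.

1 3.534 22.932 37.246
2 1.990 4.852 58.223
3 0.916 1.027 67.873
4 0.421 0.217 72.312
5 0.194 0.046 74.354
6 0.089 0.010 75.293
final: 75.293 0.201

Arc 1: start y=13.730, vy=13.430 → t=3.534, apex=22.932, x_land=37.246, impact vy=-21.201
  bounce: vy ← 0.46·21.201 = 9.752
Arc 2: start y=0.000, vy=9.752 → t=1.990, apex=4.852, x_land=58.223, impact vy=-9.752
  bounce: vy ← 0.46·9.752 = 4.486
Arc 3: start y=0.000, vy=4.486 → t=0.916, apex=1.027, x_land=67.873, impact vy=-4.486
  bounce: vy ← 0.46·4.486 = 2.064
Arc 4: start y=0.000, vy=2.064 → t=0.421, apex=0.217, x_land=72.312, impact vy=-2.064
  bounce: vy ← 0.46·2.064 = 0.949
Arc 5: start y=0.000, vy=0.949 → t=0.194, apex=0.046, x_land=74.354, impact vy=-0.949
  bounce: vy ← 0.46·0.949 = 0.437
Arc 6: start y=0.000, vy=0.437 → t=0.089, apex=0.010, x_land=75.293, impact vy=-0.437
  bounce: vy ← 0.46·0.437 = 0.201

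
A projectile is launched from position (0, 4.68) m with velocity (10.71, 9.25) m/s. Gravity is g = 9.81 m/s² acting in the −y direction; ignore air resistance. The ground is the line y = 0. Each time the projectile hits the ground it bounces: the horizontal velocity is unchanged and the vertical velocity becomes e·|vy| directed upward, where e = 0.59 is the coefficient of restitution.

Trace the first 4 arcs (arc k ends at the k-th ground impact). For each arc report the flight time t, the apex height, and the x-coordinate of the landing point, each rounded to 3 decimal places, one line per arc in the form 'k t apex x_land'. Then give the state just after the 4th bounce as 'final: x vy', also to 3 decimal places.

1 2.301 9.041 24.639
2 1.602 3.147 41.797
3 0.945 1.096 51.920
4 0.558 0.381 57.892
final: 57.892 1.614

Arc 1: start y=4.680, vy=9.250 → t=2.301, apex=9.041, x_land=24.639, impact vy=-13.319
  bounce: vy ← 0.59·13.319 = 7.858
Arc 2: start y=0.000, vy=7.858 → t=1.602, apex=3.147, x_land=41.797, impact vy=-7.858
  bounce: vy ← 0.59·7.858 = 4.636
Arc 3: start y=0.000, vy=4.636 → t=0.945, apex=1.096, x_land=51.920, impact vy=-4.636
  bounce: vy ← 0.59·4.636 = 2.735
Arc 4: start y=0.000, vy=2.735 → t=0.558, apex=0.381, x_land=57.892, impact vy=-2.735
  bounce: vy ← 0.59·2.735 = 1.614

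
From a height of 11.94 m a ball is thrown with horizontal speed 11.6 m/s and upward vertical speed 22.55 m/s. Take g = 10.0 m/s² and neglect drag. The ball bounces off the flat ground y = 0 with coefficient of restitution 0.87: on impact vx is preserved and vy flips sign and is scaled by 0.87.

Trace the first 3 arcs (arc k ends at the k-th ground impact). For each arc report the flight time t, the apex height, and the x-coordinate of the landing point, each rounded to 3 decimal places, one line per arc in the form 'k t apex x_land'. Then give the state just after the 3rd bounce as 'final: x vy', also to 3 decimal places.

Arc 1: start y=11.940, vy=22.550 → t=4.989, apex=37.365, x_land=57.869, impact vy=-27.337
  bounce: vy ← 0.87·27.337 = 23.783
Arc 2: start y=0.000, vy=23.783 → t=4.757, apex=28.282, x_land=113.045, impact vy=-23.783
  bounce: vy ← 0.87·23.783 = 20.691
Arc 3: start y=0.000, vy=20.691 → t=4.138, apex=21.406, x_land=161.049, impact vy=-20.691
  bounce: vy ← 0.87·20.691 = 18.001

1 4.989 37.365 57.869
2 4.757 28.282 113.045
3 4.138 21.406 161.049
final: 161.049 18.001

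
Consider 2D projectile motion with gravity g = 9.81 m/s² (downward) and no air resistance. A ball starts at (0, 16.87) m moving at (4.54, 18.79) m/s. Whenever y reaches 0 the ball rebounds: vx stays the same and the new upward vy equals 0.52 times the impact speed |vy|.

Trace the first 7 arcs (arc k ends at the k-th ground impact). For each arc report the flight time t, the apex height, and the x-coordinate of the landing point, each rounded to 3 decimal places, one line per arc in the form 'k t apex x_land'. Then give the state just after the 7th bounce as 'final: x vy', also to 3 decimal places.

1 4.581 34.865 20.800
2 2.773 9.428 33.388
3 1.442 2.549 39.934
4 0.750 0.689 43.338
5 0.390 0.186 45.108
6 0.203 0.050 46.028
7 0.105 0.014 46.507
final: 46.507 0.269

Arc 1: start y=16.870, vy=18.790 → t=4.581, apex=34.865, x_land=20.800, impact vy=-26.154
  bounce: vy ← 0.52·26.154 = 13.600
Arc 2: start y=0.000, vy=13.600 → t=2.773, apex=9.428, x_land=33.388, impact vy=-13.600
  bounce: vy ← 0.52·13.600 = 7.072
Arc 3: start y=0.000, vy=7.072 → t=1.442, apex=2.549, x_land=39.934, impact vy=-7.072
  bounce: vy ← 0.52·7.072 = 3.678
Arc 4: start y=0.000, vy=3.678 → t=0.750, apex=0.689, x_land=43.338, impact vy=-3.678
  bounce: vy ← 0.52·3.678 = 1.912
Arc 5: start y=0.000, vy=1.912 → t=0.390, apex=0.186, x_land=45.108, impact vy=-1.912
  bounce: vy ← 0.52·1.912 = 0.994
Arc 6: start y=0.000, vy=0.994 → t=0.203, apex=0.050, x_land=46.028, impact vy=-0.994
  bounce: vy ← 0.52·0.994 = 0.517
Arc 7: start y=0.000, vy=0.517 → t=0.105, apex=0.014, x_land=46.507, impact vy=-0.517
  bounce: vy ← 0.52·0.517 = 0.269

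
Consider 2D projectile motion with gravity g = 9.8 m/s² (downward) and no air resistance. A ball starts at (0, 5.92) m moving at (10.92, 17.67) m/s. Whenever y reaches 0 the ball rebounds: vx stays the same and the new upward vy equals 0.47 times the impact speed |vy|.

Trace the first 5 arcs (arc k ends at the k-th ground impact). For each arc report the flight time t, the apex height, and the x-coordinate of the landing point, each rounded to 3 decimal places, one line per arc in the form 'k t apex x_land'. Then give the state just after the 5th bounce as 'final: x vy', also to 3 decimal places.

1 3.915 21.850 42.749
2 1.985 4.827 64.425
3 0.933 1.066 74.613
4 0.438 0.236 79.401
5 0.206 0.052 81.651
final: 81.651 0.475

Arc 1: start y=5.920, vy=17.670 → t=3.915, apex=21.850, x_land=42.749, impact vy=-20.694
  bounce: vy ← 0.47·20.694 = 9.726
Arc 2: start y=0.000, vy=9.726 → t=1.985, apex=4.827, x_land=64.425, impact vy=-9.726
  bounce: vy ← 0.47·9.726 = 4.571
Arc 3: start y=0.000, vy=4.571 → t=0.933, apex=1.066, x_land=74.613, impact vy=-4.571
  bounce: vy ← 0.47·4.571 = 2.149
Arc 4: start y=0.000, vy=2.149 → t=0.438, apex=0.236, x_land=79.401, impact vy=-2.149
  bounce: vy ← 0.47·2.149 = 1.010
Arc 5: start y=0.000, vy=1.010 → t=0.206, apex=0.052, x_land=81.651, impact vy=-1.010
  bounce: vy ← 0.47·1.010 = 0.475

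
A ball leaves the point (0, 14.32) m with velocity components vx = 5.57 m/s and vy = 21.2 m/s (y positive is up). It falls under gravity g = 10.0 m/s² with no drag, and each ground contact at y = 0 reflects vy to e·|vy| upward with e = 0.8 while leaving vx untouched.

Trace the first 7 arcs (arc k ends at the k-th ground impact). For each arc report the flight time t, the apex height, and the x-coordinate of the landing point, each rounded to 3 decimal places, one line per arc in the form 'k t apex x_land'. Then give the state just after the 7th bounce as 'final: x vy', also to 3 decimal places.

1 4.833 36.792 26.918
2 4.340 23.547 51.093
3 3.472 15.070 70.433
4 2.778 9.645 85.905
5 2.222 6.173 98.282
6 1.778 3.951 108.185
7 1.422 2.528 116.106
final: 116.106 5.689

Arc 1: start y=14.320, vy=21.200 → t=4.833, apex=36.792, x_land=26.918, impact vy=-27.126
  bounce: vy ← 0.8·27.126 = 21.701
Arc 2: start y=0.000, vy=21.701 → t=4.340, apex=23.547, x_land=51.093, impact vy=-21.701
  bounce: vy ← 0.8·21.701 = 17.361
Arc 3: start y=0.000, vy=17.361 → t=3.472, apex=15.070, x_land=70.433, impact vy=-17.361
  bounce: vy ← 0.8·17.361 = 13.889
Arc 4: start y=0.000, vy=13.889 → t=2.778, apex=9.645, x_land=85.905, impact vy=-13.889
  bounce: vy ← 0.8·13.889 = 11.111
Arc 5: start y=0.000, vy=11.111 → t=2.222, apex=6.173, x_land=98.282, impact vy=-11.111
  bounce: vy ← 0.8·11.111 = 8.889
Arc 6: start y=0.000, vy=8.889 → t=1.778, apex=3.951, x_land=108.185, impact vy=-8.889
  bounce: vy ← 0.8·8.889 = 7.111
Arc 7: start y=0.000, vy=7.111 → t=1.422, apex=2.528, x_land=116.106, impact vy=-7.111
  bounce: vy ← 0.8·7.111 = 5.689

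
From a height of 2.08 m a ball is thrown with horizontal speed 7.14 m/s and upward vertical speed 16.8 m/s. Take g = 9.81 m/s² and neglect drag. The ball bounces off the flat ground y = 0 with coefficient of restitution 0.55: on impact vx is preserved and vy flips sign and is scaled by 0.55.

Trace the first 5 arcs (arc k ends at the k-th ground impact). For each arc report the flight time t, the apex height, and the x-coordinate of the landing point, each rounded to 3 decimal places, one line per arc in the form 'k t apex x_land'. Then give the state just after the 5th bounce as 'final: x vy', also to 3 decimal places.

1 3.545 16.465 25.309
2 2.015 4.981 39.699
3 1.108 1.507 47.613
4 0.610 0.456 51.966
5 0.335 0.138 54.361
final: 54.361 0.905

Arc 1: start y=2.080, vy=16.800 → t=3.545, apex=16.465, x_land=25.309, impact vy=-17.974
  bounce: vy ← 0.55·17.974 = 9.885
Arc 2: start y=0.000, vy=9.885 → t=2.015, apex=4.981, x_land=39.699, impact vy=-9.885
  bounce: vy ← 0.55·9.885 = 5.437
Arc 3: start y=0.000, vy=5.437 → t=1.108, apex=1.507, x_land=47.613, impact vy=-5.437
  bounce: vy ← 0.55·5.437 = 2.990
Arc 4: start y=0.000, vy=2.990 → t=0.610, apex=0.456, x_land=51.966, impact vy=-2.990
  bounce: vy ← 0.55·2.990 = 1.645
Arc 5: start y=0.000, vy=1.645 → t=0.335, apex=0.138, x_land=54.361, impact vy=-1.645
  bounce: vy ← 0.55·1.645 = 0.905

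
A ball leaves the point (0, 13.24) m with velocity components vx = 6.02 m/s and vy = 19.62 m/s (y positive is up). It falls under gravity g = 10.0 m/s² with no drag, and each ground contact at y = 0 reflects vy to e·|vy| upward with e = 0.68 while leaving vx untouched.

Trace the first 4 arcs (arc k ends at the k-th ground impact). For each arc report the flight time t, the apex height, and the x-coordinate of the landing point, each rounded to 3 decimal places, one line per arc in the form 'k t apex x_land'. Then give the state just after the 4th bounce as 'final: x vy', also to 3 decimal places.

Arc 1: start y=13.240, vy=19.620 → t=4.511, apex=32.487, x_land=27.156, impact vy=-25.490
  bounce: vy ← 0.68·25.490 = 17.333
Arc 2: start y=0.000, vy=17.333 → t=3.467, apex=15.022, x_land=48.026, impact vy=-17.333
  bounce: vy ← 0.68·17.333 = 11.787
Arc 3: start y=0.000, vy=11.787 → t=2.357, apex=6.946, x_land=62.217, impact vy=-11.787
  bounce: vy ← 0.68·11.787 = 8.015
Arc 4: start y=0.000, vy=8.015 → t=1.603, apex=3.212, x_land=71.867, impact vy=-8.015
  bounce: vy ← 0.68·8.015 = 5.450

1 4.511 32.487 27.156
2 3.467 15.022 48.026
3 2.357 6.946 62.217
4 1.603 3.212 71.867
final: 71.867 5.450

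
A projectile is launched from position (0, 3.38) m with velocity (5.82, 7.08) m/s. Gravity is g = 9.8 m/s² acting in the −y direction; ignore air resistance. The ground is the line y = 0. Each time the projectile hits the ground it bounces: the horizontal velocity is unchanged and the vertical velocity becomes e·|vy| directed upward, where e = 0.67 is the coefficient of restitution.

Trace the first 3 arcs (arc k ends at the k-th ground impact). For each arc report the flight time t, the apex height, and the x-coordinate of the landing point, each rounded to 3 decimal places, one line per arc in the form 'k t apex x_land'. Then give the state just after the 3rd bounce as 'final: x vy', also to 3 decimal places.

1 1.823 5.937 10.611
2 1.475 2.665 19.196
3 0.988 1.196 24.948
final: 24.948 3.245

Arc 1: start y=3.380, vy=7.080 → t=1.823, apex=5.937, x_land=10.611, impact vy=-10.788
  bounce: vy ← 0.67·10.788 = 7.228
Arc 2: start y=0.000, vy=7.228 → t=1.475, apex=2.665, x_land=19.196, impact vy=-7.228
  bounce: vy ← 0.67·7.228 = 4.843
Arc 3: start y=0.000, vy=4.843 → t=0.988, apex=1.196, x_land=24.948, impact vy=-4.843
  bounce: vy ← 0.67·4.843 = 3.245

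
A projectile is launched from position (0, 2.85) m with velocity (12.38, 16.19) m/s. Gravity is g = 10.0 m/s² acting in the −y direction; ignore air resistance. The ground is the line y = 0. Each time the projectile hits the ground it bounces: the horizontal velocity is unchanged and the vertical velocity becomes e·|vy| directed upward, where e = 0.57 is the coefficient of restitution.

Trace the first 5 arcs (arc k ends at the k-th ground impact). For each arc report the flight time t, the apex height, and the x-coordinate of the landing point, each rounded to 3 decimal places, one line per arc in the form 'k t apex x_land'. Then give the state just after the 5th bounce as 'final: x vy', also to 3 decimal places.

1 3.405 15.956 42.159
2 2.036 5.184 67.370
3 1.161 1.684 81.741
4 0.662 0.547 89.932
5 0.377 0.178 94.601
final: 94.601 1.075

Arc 1: start y=2.850, vy=16.190 → t=3.405, apex=15.956, x_land=42.159, impact vy=-17.864
  bounce: vy ← 0.57·17.864 = 10.182
Arc 2: start y=0.000, vy=10.182 → t=2.036, apex=5.184, x_land=67.370, impact vy=-10.182
  bounce: vy ← 0.57·10.182 = 5.804
Arc 3: start y=0.000, vy=5.804 → t=1.161, apex=1.684, x_land=81.741, impact vy=-5.804
  bounce: vy ← 0.57·5.804 = 3.308
Arc 4: start y=0.000, vy=3.308 → t=0.662, apex=0.547, x_land=89.932, impact vy=-3.308
  bounce: vy ← 0.57·3.308 = 1.886
Arc 5: start y=0.000, vy=1.886 → t=0.377, apex=0.178, x_land=94.601, impact vy=-1.886
  bounce: vy ← 0.57·1.886 = 1.075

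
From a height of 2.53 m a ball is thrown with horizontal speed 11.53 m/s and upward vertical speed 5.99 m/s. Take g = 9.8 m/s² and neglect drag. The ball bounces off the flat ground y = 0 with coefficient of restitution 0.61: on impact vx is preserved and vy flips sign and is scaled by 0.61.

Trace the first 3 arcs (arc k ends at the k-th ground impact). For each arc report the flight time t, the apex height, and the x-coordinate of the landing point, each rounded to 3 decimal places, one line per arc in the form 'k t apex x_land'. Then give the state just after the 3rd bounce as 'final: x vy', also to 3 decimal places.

Arc 1: start y=2.530, vy=5.990 → t=1.555, apex=4.361, x_land=17.924, impact vy=-9.245
  bounce: vy ← 0.61·9.245 = 5.639
Arc 2: start y=0.000, vy=5.639 → t=1.151, apex=1.623, x_land=31.194, impact vy=-5.639
  bounce: vy ← 0.61·5.639 = 3.440
Arc 3: start y=0.000, vy=3.440 → t=0.702, apex=0.604, x_land=39.289, impact vy=-3.440
  bounce: vy ← 0.61·3.440 = 2.098

1 1.555 4.361 17.924
2 1.151 1.623 31.194
3 0.702 0.604 39.289
final: 39.289 2.098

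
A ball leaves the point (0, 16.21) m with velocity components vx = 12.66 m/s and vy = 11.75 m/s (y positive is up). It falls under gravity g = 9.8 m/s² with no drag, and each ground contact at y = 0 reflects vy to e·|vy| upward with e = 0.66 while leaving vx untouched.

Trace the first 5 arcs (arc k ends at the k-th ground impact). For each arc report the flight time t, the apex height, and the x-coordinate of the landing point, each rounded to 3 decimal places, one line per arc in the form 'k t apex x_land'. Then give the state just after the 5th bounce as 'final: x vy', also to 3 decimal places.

Arc 1: start y=16.210, vy=11.750 → t=3.377, apex=23.254, x_land=42.758, impact vy=-21.349
  bounce: vy ← 0.66·21.349 = 14.090
Arc 2: start y=0.000, vy=14.090 → t=2.876, apex=10.129, x_land=79.163, impact vy=-14.090
  bounce: vy ← 0.66·14.090 = 9.300
Arc 3: start y=0.000, vy=9.300 → t=1.898, apex=4.412, x_land=103.190, impact vy=-9.300
  bounce: vy ← 0.66·9.300 = 6.138
Arc 4: start y=0.000, vy=6.138 → t=1.253, apex=1.922, x_land=119.048, impact vy=-6.138
  bounce: vy ← 0.66·6.138 = 4.051
Arc 5: start y=0.000, vy=4.051 → t=0.827, apex=0.837, x_land=129.515, impact vy=-4.051
  bounce: vy ← 0.66·4.051 = 2.674

1 3.377 23.254 42.758
2 2.876 10.129 79.163
3 1.898 4.412 103.190
4 1.253 1.922 119.048
5 0.827 0.837 129.515
final: 129.515 2.674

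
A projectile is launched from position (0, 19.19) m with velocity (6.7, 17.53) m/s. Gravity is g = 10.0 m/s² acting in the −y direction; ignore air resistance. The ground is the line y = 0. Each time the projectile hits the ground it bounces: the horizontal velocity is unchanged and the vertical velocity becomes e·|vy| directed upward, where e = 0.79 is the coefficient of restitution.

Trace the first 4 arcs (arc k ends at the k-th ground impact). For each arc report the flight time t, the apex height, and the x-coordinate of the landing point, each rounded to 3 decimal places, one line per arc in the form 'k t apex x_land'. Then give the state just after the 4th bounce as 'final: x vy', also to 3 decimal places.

Arc 1: start y=19.190, vy=17.530 → t=4.382, apex=34.555, x_land=29.359, impact vy=-26.289
  bounce: vy ← 0.79·26.289 = 20.768
Arc 2: start y=0.000, vy=20.768 → t=4.154, apex=21.566, x_land=57.188, impact vy=-20.768
  bounce: vy ← 0.79·20.768 = 16.407
Arc 3: start y=0.000, vy=16.407 → t=3.281, apex=13.459, x_land=79.173, impact vy=-16.407
  bounce: vy ← 0.79·16.407 = 12.961
Arc 4: start y=0.000, vy=12.961 → t=2.592, apex=8.400, x_land=96.541, impact vy=-12.961
  bounce: vy ← 0.79·12.961 = 10.240

1 4.382 34.555 29.359
2 4.154 21.566 57.188
3 3.281 13.459 79.173
4 2.592 8.400 96.541
final: 96.541 10.240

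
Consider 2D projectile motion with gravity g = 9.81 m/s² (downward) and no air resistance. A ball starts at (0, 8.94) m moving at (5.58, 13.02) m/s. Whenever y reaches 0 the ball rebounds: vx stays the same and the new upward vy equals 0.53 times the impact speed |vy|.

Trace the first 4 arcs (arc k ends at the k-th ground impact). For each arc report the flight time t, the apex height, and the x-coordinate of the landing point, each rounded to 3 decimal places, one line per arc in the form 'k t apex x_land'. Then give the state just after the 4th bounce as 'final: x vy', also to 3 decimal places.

Arc 1: start y=8.940, vy=13.020 → t=3.220, apex=17.580, x_land=17.970, impact vy=-18.572
  bounce: vy ← 0.53·18.572 = 9.843
Arc 2: start y=0.000, vy=9.843 → t=2.007, apex=4.938, x_land=29.168, impact vy=-9.843
  bounce: vy ← 0.53·9.843 = 5.217
Arc 3: start y=0.000, vy=5.217 → t=1.064, apex=1.387, x_land=35.102, impact vy=-5.217
  bounce: vy ← 0.53·5.217 = 2.765
Arc 4: start y=0.000, vy=2.765 → t=0.564, apex=0.390, x_land=38.248, impact vy=-2.765
  bounce: vy ← 0.53·2.765 = 1.465

1 3.220 17.580 17.970
2 2.007 4.938 29.168
3 1.064 1.387 35.102
4 0.564 0.390 38.248
final: 38.248 1.465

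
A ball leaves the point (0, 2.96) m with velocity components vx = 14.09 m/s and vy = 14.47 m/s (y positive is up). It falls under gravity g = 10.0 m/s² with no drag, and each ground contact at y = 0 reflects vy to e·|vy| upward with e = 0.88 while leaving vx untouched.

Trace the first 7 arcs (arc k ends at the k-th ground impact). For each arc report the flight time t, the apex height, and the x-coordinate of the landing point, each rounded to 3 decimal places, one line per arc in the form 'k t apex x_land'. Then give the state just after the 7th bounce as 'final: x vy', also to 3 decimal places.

1 3.086 13.429 43.480
2 2.884 10.399 84.120
3 2.538 8.053 119.884
4 2.234 6.237 151.356
5 1.966 4.830 179.052
6 1.730 3.740 203.424
7 1.522 2.896 224.871
final: 224.871 6.698

Arc 1: start y=2.960, vy=14.470 → t=3.086, apex=13.429, x_land=43.480, impact vy=-16.388
  bounce: vy ← 0.88·16.388 = 14.422
Arc 2: start y=0.000, vy=14.422 → t=2.884, apex=10.399, x_land=84.120, impact vy=-14.422
  bounce: vy ← 0.88·14.422 = 12.691
Arc 3: start y=0.000, vy=12.691 → t=2.538, apex=8.053, x_land=119.884, impact vy=-12.691
  bounce: vy ← 0.88·12.691 = 11.168
Arc 4: start y=0.000, vy=11.168 → t=2.234, apex=6.237, x_land=151.356, impact vy=-11.168
  bounce: vy ← 0.88·11.168 = 9.828
Arc 5: start y=0.000, vy=9.828 → t=1.966, apex=4.830, x_land=179.052, impact vy=-9.828
  bounce: vy ← 0.88·9.828 = 8.649
Arc 6: start y=0.000, vy=8.649 → t=1.730, apex=3.740, x_land=203.424, impact vy=-8.649
  bounce: vy ← 0.88·8.649 = 7.611
Arc 7: start y=0.000, vy=7.611 → t=1.522, apex=2.896, x_land=224.871, impact vy=-7.611
  bounce: vy ← 0.88·7.611 = 6.698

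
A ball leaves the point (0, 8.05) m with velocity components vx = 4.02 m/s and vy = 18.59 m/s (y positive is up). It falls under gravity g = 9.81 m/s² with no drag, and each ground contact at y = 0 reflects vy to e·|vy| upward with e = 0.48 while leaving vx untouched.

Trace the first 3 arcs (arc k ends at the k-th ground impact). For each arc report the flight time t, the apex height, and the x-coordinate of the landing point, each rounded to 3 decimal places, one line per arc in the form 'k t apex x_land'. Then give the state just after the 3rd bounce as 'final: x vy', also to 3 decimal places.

1 4.182 25.664 16.813
2 2.196 5.913 25.641
3 1.054 1.362 29.878
final: 29.878 2.482

Arc 1: start y=8.050, vy=18.590 → t=4.182, apex=25.664, x_land=16.813, impact vy=-22.439
  bounce: vy ← 0.48·22.439 = 10.771
Arc 2: start y=0.000, vy=10.771 → t=2.196, apex=5.913, x_land=25.641, impact vy=-10.771
  bounce: vy ← 0.48·10.771 = 5.170
Arc 3: start y=0.000, vy=5.170 → t=1.054, apex=1.362, x_land=29.878, impact vy=-5.170
  bounce: vy ← 0.48·5.170 = 2.482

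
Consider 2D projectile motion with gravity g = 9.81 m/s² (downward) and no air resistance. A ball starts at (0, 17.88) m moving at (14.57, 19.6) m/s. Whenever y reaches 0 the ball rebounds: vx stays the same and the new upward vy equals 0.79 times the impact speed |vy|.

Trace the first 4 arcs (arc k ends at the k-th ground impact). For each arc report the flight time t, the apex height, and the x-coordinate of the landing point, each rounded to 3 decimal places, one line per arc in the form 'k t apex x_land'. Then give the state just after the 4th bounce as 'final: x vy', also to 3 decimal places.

1 4.761 37.460 69.375
2 4.366 23.379 132.993
3 3.449 14.591 183.251
4 2.725 9.106 222.956
final: 222.956 10.559

Arc 1: start y=17.880, vy=19.600 → t=4.761, apex=37.460, x_land=69.375, impact vy=-27.110
  bounce: vy ← 0.79·27.110 = 21.417
Arc 2: start y=0.000, vy=21.417 → t=4.366, apex=23.379, x_land=132.993, impact vy=-21.417
  bounce: vy ← 0.79·21.417 = 16.920
Arc 3: start y=0.000, vy=16.920 → t=3.449, apex=14.591, x_land=183.251, impact vy=-16.920
  bounce: vy ← 0.79·16.920 = 13.366
Arc 4: start y=0.000, vy=13.366 → t=2.725, apex=9.106, x_land=222.956, impact vy=-13.366
  bounce: vy ← 0.79·13.366 = 10.559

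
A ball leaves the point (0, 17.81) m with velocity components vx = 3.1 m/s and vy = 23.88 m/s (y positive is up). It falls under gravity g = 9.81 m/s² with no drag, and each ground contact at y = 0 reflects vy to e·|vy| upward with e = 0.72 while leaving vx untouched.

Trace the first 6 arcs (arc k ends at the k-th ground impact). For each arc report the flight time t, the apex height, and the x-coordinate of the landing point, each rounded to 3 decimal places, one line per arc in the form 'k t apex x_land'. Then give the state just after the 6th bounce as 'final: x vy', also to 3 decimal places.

Arc 1: start y=17.810, vy=23.880 → t=5.526, apex=46.875, x_land=17.129, impact vy=-30.326
  bounce: vy ← 0.72·30.326 = 21.835
Arc 2: start y=0.000, vy=21.835 → t=4.452, apex=24.300, x_land=30.929, impact vy=-21.835
  bounce: vy ← 0.72·21.835 = 15.721
Arc 3: start y=0.000, vy=15.721 → t=3.205, apex=12.597, x_land=40.865, impact vy=-15.721
  bounce: vy ← 0.72·15.721 = 11.319
Arc 4: start y=0.000, vy=11.319 → t=2.308, apex=6.530, x_land=48.019, impact vy=-11.319
  bounce: vy ← 0.72·11.319 = 8.150
Arc 5: start y=0.000, vy=8.150 → t=1.662, apex=3.385, x_land=53.170, impact vy=-8.150
  bounce: vy ← 0.72·8.150 = 5.868
Arc 6: start y=0.000, vy=5.868 → t=1.196, apex=1.755, x_land=56.878, impact vy=-5.868
  bounce: vy ← 0.72·5.868 = 4.225

1 5.526 46.875 17.129
2 4.452 24.300 30.929
3 3.205 12.597 40.865
4 2.308 6.530 48.019
5 1.662 3.385 53.170
6 1.196 1.755 56.878
final: 56.878 4.225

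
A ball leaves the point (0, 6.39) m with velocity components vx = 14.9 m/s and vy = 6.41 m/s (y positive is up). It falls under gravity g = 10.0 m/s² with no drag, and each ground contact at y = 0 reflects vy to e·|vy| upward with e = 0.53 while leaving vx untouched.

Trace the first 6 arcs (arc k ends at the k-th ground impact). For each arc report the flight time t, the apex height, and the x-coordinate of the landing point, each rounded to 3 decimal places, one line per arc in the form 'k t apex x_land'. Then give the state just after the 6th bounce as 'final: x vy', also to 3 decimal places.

1 1.941 8.444 28.914
2 1.378 2.372 49.440
3 0.730 0.666 60.318
4 0.387 0.187 66.084
5 0.205 0.053 69.140
6 0.109 0.015 70.759
final: 70.759 0.288

Arc 1: start y=6.390, vy=6.410 → t=1.941, apex=8.444, x_land=28.914, impact vy=-12.996
  bounce: vy ← 0.53·12.996 = 6.888
Arc 2: start y=0.000, vy=6.888 → t=1.378, apex=2.372, x_land=49.440, impact vy=-6.888
  bounce: vy ← 0.53·6.888 = 3.650
Arc 3: start y=0.000, vy=3.650 → t=0.730, apex=0.666, x_land=60.318, impact vy=-3.650
  bounce: vy ← 0.53·3.650 = 1.935
Arc 4: start y=0.000, vy=1.935 → t=0.387, apex=0.187, x_land=66.084, impact vy=-1.935
  bounce: vy ← 0.53·1.935 = 1.025
Arc 5: start y=0.000, vy=1.025 → t=0.205, apex=0.053, x_land=69.140, impact vy=-1.025
  bounce: vy ← 0.53·1.025 = 0.543
Arc 6: start y=0.000, vy=0.543 → t=0.109, apex=0.015, x_land=70.759, impact vy=-0.543
  bounce: vy ← 0.53·0.543 = 0.288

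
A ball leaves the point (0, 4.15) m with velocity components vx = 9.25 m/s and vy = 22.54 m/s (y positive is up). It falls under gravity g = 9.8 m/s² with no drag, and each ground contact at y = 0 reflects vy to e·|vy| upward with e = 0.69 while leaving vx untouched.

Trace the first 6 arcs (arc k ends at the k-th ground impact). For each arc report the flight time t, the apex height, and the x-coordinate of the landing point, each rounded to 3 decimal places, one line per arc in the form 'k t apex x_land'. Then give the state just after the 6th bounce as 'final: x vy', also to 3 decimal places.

Arc 1: start y=4.150, vy=22.540 → t=4.777, apex=30.071, x_land=44.190, impact vy=-24.277
  bounce: vy ← 0.69·24.277 = 16.751
Arc 2: start y=0.000, vy=16.751 → t=3.419, apex=14.317, x_land=75.812, impact vy=-16.751
  bounce: vy ← 0.69·16.751 = 11.558
Arc 3: start y=0.000, vy=11.558 → t=2.359, apex=6.816, x_land=97.632, impact vy=-11.558
  bounce: vy ← 0.69·11.558 = 7.975
Arc 4: start y=0.000, vy=7.975 → t=1.628, apex=3.245, x_land=112.687, impact vy=-7.975
  bounce: vy ← 0.69·7.975 = 5.503
Arc 5: start y=0.000, vy=5.503 → t=1.123, apex=1.545, x_land=123.076, impact vy=-5.503
  bounce: vy ← 0.69·5.503 = 3.797
Arc 6: start y=0.000, vy=3.797 → t=0.775, apex=0.736, x_land=130.244, impact vy=-3.797
  bounce: vy ← 0.69·3.797 = 2.620

1 4.777 30.071 44.190
2 3.419 14.317 75.812
3 2.359 6.816 97.632
4 1.628 3.245 112.687
5 1.123 1.545 123.076
6 0.775 0.736 130.244
final: 130.244 2.620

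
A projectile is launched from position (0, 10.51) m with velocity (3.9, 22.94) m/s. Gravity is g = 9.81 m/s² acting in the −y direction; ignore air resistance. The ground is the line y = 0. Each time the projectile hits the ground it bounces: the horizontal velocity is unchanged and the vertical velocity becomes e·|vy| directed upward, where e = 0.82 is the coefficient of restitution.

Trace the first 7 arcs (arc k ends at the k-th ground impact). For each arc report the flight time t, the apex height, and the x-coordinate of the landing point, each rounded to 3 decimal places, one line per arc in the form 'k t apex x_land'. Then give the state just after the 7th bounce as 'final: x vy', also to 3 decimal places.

1 5.097 37.332 19.879
2 4.524 25.102 37.524
3 3.710 16.879 51.994
4 3.042 11.349 63.858
5 2.495 7.631 73.587
6 2.046 5.131 81.565
7 1.677 3.450 88.107
final: 88.107 6.747

Arc 1: start y=10.510, vy=22.940 → t=5.097, apex=37.332, x_land=19.879, impact vy=-27.064
  bounce: vy ← 0.82·27.064 = 22.192
Arc 2: start y=0.000, vy=22.192 → t=4.524, apex=25.102, x_land=37.524, impact vy=-22.192
  bounce: vy ← 0.82·22.192 = 18.198
Arc 3: start y=0.000, vy=18.198 → t=3.710, apex=16.879, x_land=51.994, impact vy=-18.198
  bounce: vy ← 0.82·18.198 = 14.922
Arc 4: start y=0.000, vy=14.922 → t=3.042, apex=11.349, x_land=63.858, impact vy=-14.922
  bounce: vy ← 0.82·14.922 = 12.236
Arc 5: start y=0.000, vy=12.236 → t=2.495, apex=7.631, x_land=73.587, impact vy=-12.236
  bounce: vy ← 0.82·12.236 = 10.034
Arc 6: start y=0.000, vy=10.034 → t=2.046, apex=5.131, x_land=81.565, impact vy=-10.034
  bounce: vy ← 0.82·10.034 = 8.228
Arc 7: start y=0.000, vy=8.228 → t=1.677, apex=3.450, x_land=88.107, impact vy=-8.228
  bounce: vy ← 0.82·8.228 = 6.747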